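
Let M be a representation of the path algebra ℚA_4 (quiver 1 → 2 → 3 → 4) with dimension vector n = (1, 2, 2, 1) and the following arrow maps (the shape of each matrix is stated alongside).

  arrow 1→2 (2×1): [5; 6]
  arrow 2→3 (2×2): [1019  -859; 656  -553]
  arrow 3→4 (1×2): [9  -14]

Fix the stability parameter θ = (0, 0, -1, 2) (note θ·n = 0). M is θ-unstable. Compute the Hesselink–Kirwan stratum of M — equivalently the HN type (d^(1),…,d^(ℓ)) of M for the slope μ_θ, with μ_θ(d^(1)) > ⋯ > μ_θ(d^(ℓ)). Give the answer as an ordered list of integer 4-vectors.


Interval decomposition of M: I[1,4], I[2,3].
HN type (ℓ=3): μ^(1)=2; μ^(2)=-1/3; μ^(3)=-1/2

((0, 0, 0, 1); (1, 1, 1, 0); (0, 1, 1, 0))


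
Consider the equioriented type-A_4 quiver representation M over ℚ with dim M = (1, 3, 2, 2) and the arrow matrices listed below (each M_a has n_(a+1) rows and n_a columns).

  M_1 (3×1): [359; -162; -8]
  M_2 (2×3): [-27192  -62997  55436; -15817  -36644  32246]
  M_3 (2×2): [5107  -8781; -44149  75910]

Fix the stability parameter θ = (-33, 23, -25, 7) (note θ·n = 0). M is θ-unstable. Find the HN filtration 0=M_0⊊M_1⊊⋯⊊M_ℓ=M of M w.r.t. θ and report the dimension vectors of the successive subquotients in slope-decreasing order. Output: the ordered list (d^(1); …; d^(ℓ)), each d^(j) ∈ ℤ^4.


Barcode: M ≅ I[1,4], I[2,2], I[2,4]. HN layers by μ_θ (4 steps, strictly decreasing):
  μ^(1)=23; μ^(2)=7; μ^(3)=-1; μ^(4)=-33

((0, 1, 0, 0); (0, 0, 0, 2); (0, 2, 2, 0); (1, 0, 0, 0))


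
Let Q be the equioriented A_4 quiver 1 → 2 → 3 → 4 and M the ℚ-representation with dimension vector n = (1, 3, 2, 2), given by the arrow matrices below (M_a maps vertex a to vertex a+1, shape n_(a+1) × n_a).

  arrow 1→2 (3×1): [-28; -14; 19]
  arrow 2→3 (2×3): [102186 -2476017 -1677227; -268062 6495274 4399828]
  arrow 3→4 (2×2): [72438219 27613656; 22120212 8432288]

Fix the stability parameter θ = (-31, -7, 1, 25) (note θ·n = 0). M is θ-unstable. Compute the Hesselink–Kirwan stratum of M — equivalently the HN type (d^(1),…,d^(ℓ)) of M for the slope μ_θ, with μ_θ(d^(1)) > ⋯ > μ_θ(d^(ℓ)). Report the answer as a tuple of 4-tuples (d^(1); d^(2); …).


Barcode: M ≅ I[1,4], I[2,2], I[2,3], I[4,4]. HN layers by μ_θ (4 steps, strictly decreasing):
  μ^(1)=25; μ^(2)=1; μ^(3)=-7; μ^(4)=-31

((0, 0, 0, 2); (0, 0, 2, 0); (0, 3, 0, 0); (1, 0, 0, 0))


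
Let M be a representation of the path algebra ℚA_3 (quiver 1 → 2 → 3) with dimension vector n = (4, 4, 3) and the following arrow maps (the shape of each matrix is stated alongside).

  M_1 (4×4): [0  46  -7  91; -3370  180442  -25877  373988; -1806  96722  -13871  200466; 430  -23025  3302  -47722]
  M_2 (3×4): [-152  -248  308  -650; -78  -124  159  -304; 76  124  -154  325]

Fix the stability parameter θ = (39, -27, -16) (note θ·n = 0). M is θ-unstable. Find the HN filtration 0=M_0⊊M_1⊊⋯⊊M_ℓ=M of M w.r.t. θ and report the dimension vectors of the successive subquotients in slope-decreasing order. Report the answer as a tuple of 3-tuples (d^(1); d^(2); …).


Via rank(M_{q-1}∘⋯∘M_p): M ≅ I[1,2]^2, I[1,3]^2, I[3,3].
μ_θ-semistable layers: μ^(1)=6; μ^(2)=-4/3; μ^(3)=-16

((2, 2, 0); (2, 2, 2); (0, 0, 1))


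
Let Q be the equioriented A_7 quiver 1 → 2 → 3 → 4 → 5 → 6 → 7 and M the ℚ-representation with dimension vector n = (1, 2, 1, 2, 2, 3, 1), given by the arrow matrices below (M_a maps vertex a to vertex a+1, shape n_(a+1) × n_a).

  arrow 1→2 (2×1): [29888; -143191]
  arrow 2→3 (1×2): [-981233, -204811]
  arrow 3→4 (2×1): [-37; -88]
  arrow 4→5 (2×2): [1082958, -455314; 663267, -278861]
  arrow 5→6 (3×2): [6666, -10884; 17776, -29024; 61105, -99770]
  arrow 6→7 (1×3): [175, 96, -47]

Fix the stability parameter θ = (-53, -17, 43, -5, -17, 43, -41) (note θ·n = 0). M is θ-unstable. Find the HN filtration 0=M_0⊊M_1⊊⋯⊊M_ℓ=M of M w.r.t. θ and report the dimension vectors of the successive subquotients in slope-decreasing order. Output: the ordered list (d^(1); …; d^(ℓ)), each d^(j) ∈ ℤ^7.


Via rank(M_{q-1}∘⋯∘M_p): M ≅ I[1,5], I[2,2], I[4,4], I[5,7], I[6,6]^2.
μ_θ-semistable layers: μ^(1)=43; μ^(2)=7; μ^(3)=1; μ^(4)=-5; μ^(5)=-17; μ^(6)=-53

((0, 0, 0, 0, 0, 2, 0); (0, 0, 1, 1, 1, 0, 0); (0, 0, 0, 0, 0, 1, 1); (0, 0, 0, 1, 0, 0, 0); (0, 2, 0, 0, 1, 0, 0); (1, 0, 0, 0, 0, 0, 0))


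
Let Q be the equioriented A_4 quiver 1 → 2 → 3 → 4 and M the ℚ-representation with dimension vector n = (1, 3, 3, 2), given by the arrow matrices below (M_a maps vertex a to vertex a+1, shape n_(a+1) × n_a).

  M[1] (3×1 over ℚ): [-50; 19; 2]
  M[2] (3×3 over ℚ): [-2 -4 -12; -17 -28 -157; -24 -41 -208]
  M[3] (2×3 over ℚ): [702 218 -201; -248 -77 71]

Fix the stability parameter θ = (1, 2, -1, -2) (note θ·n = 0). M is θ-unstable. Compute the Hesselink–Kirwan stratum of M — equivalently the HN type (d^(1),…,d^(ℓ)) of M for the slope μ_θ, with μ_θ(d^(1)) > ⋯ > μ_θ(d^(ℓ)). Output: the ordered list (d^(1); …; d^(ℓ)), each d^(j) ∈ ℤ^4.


Interval decomposition of M: I[1,4], I[2,3], I[2,4].
HN type (ℓ=3): μ^(1)=1/2; μ^(2)=0; μ^(3)=-1/3

((0, 1, 1, 0); (1, 1, 1, 1); (0, 1, 1, 1))


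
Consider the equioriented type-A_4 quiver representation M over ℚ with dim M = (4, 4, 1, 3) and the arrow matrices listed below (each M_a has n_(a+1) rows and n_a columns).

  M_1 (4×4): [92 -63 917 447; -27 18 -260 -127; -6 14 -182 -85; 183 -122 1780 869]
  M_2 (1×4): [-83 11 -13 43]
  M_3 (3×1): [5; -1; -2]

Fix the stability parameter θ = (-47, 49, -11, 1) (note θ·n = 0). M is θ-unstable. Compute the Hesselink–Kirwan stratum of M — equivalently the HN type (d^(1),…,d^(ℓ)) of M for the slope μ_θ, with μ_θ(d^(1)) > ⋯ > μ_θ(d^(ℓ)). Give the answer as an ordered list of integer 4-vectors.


Interval decomposition of M: I[1,1], I[1,2]^2, I[1,4], I[2,2], I[4,4]^2.
HN type (ℓ=4): μ^(1)=49; μ^(2)=13; μ^(3)=1; μ^(4)=-47

((0, 3, 0, 0); (0, 1, 1, 1); (0, 0, 0, 2); (4, 0, 0, 0))


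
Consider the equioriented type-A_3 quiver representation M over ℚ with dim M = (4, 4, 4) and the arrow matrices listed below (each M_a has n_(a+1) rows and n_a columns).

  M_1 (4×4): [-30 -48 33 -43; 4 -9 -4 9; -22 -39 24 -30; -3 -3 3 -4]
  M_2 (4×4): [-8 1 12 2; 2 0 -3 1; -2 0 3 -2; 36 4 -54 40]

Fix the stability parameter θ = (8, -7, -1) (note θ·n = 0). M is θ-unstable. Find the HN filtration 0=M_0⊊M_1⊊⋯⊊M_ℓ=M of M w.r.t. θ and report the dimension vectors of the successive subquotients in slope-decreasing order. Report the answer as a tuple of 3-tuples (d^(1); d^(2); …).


Barcode: M ≅ I[1,2], I[1,3]^3, I[3,3]. HN layers by μ_θ (3 steps, strictly decreasing):
  μ^(1)=1/2; μ^(2)=0; μ^(3)=-1

((1, 1, 0); (3, 3, 3); (0, 0, 1))


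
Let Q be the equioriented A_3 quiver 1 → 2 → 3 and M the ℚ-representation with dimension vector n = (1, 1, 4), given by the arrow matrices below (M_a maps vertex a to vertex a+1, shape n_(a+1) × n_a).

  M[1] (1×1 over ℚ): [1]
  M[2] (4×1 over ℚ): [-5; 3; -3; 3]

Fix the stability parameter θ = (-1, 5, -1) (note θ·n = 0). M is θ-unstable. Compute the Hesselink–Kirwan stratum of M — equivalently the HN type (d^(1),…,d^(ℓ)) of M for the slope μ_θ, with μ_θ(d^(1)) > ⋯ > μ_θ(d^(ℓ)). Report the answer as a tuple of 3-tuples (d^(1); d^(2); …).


Via rank(M_{q-1}∘⋯∘M_p): M ≅ I[1,3], I[3,3]^3.
μ_θ-semistable layers: μ^(1)=2; μ^(2)=-1

((0, 1, 1); (1, 0, 3))


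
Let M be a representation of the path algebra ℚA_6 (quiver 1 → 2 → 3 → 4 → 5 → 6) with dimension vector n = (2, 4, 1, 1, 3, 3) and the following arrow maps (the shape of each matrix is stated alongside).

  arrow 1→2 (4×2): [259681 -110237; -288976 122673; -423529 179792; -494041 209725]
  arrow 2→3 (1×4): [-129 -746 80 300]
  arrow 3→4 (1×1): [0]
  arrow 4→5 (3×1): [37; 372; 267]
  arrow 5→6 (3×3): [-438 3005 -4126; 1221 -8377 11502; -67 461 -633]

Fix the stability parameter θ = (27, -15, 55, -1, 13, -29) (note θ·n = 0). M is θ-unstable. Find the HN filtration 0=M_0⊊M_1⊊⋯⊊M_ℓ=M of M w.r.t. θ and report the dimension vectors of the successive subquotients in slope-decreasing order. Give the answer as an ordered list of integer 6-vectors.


Via rank(M_{q-1}∘⋯∘M_p): M ≅ I[1,2], I[1,3], I[2,2]^2, I[4,6], I[5,6]^2.
μ_θ-semistable layers: μ^(1)=55; μ^(2)=6; μ^(3)=-17/3; μ^(4)=-8; μ^(5)=-15

((0, 0, 1, 0, 0, 0); (2, 2, 0, 0, 0, 0); (0, 0, 0, 1, 1, 1); (0, 0, 0, 0, 2, 2); (0, 2, 0, 0, 0, 0))


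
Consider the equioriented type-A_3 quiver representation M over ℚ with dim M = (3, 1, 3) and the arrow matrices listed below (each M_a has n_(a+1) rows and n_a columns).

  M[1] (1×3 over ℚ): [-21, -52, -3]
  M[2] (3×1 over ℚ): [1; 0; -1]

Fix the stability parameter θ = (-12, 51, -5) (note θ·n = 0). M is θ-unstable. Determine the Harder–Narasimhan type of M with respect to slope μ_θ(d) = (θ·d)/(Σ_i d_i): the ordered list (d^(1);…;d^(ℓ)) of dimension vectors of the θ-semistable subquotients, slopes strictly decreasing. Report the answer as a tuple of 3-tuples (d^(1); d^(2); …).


Interval decomposition of M: I[1,1]^2, I[1,3], I[3,3]^2.
HN type (ℓ=3): μ^(1)=23; μ^(2)=-5; μ^(3)=-12

((0, 1, 1); (0, 0, 2); (3, 0, 0))


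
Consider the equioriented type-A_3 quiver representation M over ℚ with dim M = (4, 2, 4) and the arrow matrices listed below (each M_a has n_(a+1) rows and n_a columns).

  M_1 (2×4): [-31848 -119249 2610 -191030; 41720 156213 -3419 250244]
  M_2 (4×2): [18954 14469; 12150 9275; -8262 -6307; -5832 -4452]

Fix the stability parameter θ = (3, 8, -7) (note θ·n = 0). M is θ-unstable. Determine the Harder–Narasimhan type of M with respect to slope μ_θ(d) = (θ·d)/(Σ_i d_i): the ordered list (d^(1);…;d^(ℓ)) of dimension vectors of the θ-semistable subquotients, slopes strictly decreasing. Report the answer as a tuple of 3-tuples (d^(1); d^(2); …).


Interval decomposition of M: I[1,1]^2, I[1,2], I[1,3], I[3,3]^3.
HN type (ℓ=4): μ^(1)=8; μ^(2)=3; μ^(3)=4/3; μ^(4)=-7

((0, 1, 0); (3, 0, 0); (1, 1, 1); (0, 0, 3))


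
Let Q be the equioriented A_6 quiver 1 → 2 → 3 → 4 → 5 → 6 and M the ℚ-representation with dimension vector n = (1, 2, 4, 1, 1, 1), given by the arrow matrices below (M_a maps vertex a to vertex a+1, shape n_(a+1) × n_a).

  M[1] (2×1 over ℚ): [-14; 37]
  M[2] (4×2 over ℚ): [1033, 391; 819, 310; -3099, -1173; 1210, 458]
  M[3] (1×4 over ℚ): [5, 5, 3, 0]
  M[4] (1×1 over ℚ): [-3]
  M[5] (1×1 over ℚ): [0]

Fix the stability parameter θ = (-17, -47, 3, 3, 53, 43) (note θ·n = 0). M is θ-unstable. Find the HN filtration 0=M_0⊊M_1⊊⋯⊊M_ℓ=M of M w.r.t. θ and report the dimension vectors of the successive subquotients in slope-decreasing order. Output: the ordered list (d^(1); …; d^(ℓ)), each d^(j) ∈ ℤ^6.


Barcode: M ≅ I[1,3], I[2,5], I[3,3]^2, I[6,6]. HN layers by μ_θ (5 steps, strictly decreasing):
  μ^(1)=53; μ^(2)=43; μ^(3)=3; μ^(4)=-32; μ^(5)=-47

((0, 0, 0, 0, 1, 0); (0, 0, 0, 0, 0, 1); (0, 0, 4, 1, 0, 0); (1, 1, 0, 0, 0, 0); (0, 1, 0, 0, 0, 0))


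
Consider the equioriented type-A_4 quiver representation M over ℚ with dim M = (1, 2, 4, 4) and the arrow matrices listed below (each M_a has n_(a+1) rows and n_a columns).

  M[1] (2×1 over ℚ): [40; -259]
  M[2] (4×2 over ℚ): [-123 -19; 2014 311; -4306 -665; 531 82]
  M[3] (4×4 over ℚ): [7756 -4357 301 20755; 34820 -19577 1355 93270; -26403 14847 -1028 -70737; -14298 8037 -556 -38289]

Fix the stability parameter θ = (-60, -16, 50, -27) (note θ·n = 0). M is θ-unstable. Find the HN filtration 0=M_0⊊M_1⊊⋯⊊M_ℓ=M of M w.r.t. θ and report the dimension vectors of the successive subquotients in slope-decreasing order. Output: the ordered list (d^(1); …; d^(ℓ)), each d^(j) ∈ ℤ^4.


Interval decomposition of M: I[1,4], I[2,4], I[3,4]^2.
HN type (ℓ=3): μ^(1)=23/2; μ^(2)=-16; μ^(3)=-60

((0, 0, 4, 4); (0, 2, 0, 0); (1, 0, 0, 0))


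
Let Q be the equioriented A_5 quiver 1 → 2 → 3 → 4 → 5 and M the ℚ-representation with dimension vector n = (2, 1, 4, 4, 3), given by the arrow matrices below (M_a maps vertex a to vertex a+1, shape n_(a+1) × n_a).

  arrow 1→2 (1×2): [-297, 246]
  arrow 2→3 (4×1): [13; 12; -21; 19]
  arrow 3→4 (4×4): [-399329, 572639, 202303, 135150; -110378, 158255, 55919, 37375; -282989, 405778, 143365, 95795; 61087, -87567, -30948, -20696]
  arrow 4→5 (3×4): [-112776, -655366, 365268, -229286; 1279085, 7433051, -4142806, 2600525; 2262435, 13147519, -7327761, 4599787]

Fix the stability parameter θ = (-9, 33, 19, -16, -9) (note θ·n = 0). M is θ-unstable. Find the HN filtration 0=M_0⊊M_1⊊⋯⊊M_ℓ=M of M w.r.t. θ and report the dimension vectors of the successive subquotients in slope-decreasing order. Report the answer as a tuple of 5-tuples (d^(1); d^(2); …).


Via rank(M_{q-1}∘⋯∘M_p): M ≅ I[1,1], I[1,5], I[3,4], I[3,5]^2.
μ_θ-semistable layers: μ^(1)=27/4; μ^(2)=3/2; μ^(3)=-2; μ^(4)=-9

((0, 1, 1, 1, 1); (0, 0, 1, 1, 0); (0, 0, 2, 2, 2); (2, 0, 0, 0, 0))


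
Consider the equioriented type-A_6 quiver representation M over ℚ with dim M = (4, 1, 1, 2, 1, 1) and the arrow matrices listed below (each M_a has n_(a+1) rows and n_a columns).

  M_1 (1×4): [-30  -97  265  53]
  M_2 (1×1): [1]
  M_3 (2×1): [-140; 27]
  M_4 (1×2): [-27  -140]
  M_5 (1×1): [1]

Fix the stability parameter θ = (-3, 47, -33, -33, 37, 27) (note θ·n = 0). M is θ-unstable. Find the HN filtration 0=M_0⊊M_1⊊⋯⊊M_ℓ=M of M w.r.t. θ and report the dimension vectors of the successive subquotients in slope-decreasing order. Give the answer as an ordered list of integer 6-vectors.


Via rank(M_{q-1}∘⋯∘M_p): M ≅ I[1,1]^3, I[1,4], I[4,6].
μ_θ-semistable layers: μ^(1)=32; μ^(2)=-3; μ^(3)=-11/2; μ^(4)=-33

((0, 0, 0, 0, 1, 1); (3, 0, 0, 0, 0, 0); (1, 1, 1, 1, 0, 0); (0, 0, 0, 1, 0, 0))


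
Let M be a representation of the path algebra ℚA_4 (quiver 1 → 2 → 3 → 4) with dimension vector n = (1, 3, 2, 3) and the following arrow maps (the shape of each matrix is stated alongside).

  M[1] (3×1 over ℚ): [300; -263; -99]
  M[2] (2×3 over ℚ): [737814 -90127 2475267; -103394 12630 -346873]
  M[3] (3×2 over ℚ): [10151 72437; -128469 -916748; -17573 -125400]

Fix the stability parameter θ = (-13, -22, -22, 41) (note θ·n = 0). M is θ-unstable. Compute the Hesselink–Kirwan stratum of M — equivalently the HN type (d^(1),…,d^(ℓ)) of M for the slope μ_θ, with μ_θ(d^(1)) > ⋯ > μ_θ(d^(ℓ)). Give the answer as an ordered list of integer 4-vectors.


Barcode: M ≅ I[1,4], I[2,2], I[2,4], I[4,4]. HN layers by μ_θ (3 steps, strictly decreasing):
  μ^(1)=41; μ^(2)=-19; μ^(3)=-22

((0, 0, 0, 3); (1, 1, 1, 0); (0, 2, 1, 0))


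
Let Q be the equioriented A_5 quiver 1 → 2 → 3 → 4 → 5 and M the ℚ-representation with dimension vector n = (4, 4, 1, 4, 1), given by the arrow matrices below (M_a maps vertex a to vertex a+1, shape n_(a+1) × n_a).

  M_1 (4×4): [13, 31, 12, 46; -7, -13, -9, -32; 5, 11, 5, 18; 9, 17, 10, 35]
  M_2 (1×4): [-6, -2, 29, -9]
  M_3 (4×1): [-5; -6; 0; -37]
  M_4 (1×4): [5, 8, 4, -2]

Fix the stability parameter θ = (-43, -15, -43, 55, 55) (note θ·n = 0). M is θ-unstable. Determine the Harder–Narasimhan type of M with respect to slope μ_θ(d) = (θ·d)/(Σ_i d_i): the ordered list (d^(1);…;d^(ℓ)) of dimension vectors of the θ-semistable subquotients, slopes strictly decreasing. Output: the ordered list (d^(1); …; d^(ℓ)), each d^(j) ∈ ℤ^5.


Barcode: M ≅ I[1,2]^3, I[1,5], I[4,4]^3. HN layers by μ_θ (4 steps, strictly decreasing):
  μ^(1)=55; μ^(2)=-15; μ^(3)=-29; μ^(4)=-43

((0, 0, 0, 4, 1); (0, 3, 0, 0, 0); (0, 1, 1, 0, 0); (4, 0, 0, 0, 0))


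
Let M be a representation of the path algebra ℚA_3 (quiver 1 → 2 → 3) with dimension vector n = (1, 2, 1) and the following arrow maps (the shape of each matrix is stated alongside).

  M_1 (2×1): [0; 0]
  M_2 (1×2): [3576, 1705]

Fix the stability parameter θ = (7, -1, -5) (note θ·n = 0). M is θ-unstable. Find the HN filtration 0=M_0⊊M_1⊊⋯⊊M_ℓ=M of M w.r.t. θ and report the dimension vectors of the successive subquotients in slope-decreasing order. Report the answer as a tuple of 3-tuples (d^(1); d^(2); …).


Barcode: M ≅ I[1,1], I[2,2], I[2,3]. HN layers by μ_θ (3 steps, strictly decreasing):
  μ^(1)=7; μ^(2)=-1; μ^(3)=-3

((1, 0, 0); (0, 1, 0); (0, 1, 1))


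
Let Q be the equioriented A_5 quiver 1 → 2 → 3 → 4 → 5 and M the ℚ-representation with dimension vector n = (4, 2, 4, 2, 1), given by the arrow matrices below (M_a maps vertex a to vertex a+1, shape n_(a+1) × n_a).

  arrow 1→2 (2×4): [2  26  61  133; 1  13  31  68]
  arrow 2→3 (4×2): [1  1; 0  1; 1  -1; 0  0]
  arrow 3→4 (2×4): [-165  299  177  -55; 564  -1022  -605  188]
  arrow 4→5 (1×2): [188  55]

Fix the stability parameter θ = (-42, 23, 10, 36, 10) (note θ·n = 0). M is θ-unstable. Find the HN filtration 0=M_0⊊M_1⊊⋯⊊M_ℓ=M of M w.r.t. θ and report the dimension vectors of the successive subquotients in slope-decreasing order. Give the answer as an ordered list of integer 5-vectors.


Barcode: M ≅ I[1,1]^2, I[1,4], I[1,5], I[3,3]^2. HN layers by μ_θ (5 steps, strictly decreasing):
  μ^(1)=36; μ^(2)=23; μ^(3)=33/2; μ^(4)=10; μ^(5)=-42

((0, 0, 0, 1, 0); (0, 0, 0, 1, 1); (0, 2, 2, 0, 0); (0, 0, 2, 0, 0); (4, 0, 0, 0, 0))


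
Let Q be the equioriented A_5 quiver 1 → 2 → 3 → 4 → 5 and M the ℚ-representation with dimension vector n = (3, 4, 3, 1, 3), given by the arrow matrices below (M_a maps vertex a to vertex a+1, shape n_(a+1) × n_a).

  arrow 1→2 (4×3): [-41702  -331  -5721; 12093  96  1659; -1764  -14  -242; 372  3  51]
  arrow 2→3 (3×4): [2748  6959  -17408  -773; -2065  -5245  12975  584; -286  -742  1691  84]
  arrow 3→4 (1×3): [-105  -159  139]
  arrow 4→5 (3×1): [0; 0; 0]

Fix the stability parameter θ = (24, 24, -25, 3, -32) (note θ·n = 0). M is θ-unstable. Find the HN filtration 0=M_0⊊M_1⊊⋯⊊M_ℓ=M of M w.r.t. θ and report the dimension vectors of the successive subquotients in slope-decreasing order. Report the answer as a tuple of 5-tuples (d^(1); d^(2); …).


Via rank(M_{q-1}∘⋯∘M_p): M ≅ I[1,1], I[1,3], I[1,4], I[2,2], I[2,3], I[5,5]^3.
μ_θ-semistable layers: μ^(1)=24; μ^(2)=23/3; μ^(3)=13/2; μ^(4)=-1/2; μ^(5)=-32

((1, 1, 0, 0, 0); (1, 1, 1, 0, 0); (1, 1, 1, 1, 0); (0, 1, 1, 0, 0); (0, 0, 0, 0, 3))


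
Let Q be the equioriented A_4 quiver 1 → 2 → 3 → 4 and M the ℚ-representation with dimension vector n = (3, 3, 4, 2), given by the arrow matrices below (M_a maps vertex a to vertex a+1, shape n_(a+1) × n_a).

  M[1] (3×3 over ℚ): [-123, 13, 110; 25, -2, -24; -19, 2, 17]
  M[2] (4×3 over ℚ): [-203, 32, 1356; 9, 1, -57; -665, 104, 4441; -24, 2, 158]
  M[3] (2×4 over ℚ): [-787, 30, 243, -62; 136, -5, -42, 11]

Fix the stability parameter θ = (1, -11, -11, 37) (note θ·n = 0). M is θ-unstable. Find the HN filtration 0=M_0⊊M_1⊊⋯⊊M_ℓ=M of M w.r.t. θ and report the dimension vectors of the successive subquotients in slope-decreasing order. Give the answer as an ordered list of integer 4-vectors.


Via rank(M_{q-1}∘⋯∘M_p): M ≅ I[1,3], I[1,4]^2, I[3,3].
μ_θ-semistable layers: μ^(1)=37; μ^(2)=-7; μ^(3)=-11

((0, 0, 0, 2); (3, 3, 3, 0); (0, 0, 1, 0))


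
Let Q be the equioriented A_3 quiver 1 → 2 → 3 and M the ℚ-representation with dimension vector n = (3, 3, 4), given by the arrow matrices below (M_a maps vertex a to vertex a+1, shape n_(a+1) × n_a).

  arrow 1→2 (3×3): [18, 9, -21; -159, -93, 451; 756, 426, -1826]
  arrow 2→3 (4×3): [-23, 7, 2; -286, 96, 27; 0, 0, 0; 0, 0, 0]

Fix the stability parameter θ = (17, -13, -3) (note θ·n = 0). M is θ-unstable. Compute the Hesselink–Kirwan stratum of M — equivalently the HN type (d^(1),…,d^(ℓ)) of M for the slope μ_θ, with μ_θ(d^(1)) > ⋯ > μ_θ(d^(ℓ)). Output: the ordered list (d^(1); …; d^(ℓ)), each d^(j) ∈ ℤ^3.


Barcode: M ≅ I[1,1], I[1,2], I[1,3], I[2,3], I[3,3]^2. HN layers by μ_θ (5 steps, strictly decreasing):
  μ^(1)=17; μ^(2)=2; μ^(3)=1/3; μ^(4)=-3; μ^(5)=-13

((1, 0, 0); (1, 1, 0); (1, 1, 1); (0, 0, 3); (0, 1, 0))


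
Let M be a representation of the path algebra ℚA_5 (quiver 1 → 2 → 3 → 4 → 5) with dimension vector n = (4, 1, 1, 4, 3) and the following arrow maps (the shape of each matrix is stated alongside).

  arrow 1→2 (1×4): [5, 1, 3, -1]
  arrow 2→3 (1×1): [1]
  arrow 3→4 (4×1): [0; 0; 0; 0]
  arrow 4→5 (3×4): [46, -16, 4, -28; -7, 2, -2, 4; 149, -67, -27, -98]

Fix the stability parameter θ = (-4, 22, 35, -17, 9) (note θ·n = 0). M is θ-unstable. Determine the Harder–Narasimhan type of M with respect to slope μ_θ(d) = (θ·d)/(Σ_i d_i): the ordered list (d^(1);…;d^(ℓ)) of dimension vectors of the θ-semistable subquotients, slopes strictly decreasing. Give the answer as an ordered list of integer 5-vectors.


Via rank(M_{q-1}∘⋯∘M_p): M ≅ I[1,1]^3, I[1,3], I[4,4], I[4,5]^3.
μ_θ-semistable layers: μ^(1)=35; μ^(2)=22; μ^(3)=9; μ^(4)=-4; μ^(5)=-17

((0, 0, 1, 0, 0); (0, 1, 0, 0, 0); (0, 0, 0, 0, 3); (4, 0, 0, 0, 0); (0, 0, 0, 4, 0))


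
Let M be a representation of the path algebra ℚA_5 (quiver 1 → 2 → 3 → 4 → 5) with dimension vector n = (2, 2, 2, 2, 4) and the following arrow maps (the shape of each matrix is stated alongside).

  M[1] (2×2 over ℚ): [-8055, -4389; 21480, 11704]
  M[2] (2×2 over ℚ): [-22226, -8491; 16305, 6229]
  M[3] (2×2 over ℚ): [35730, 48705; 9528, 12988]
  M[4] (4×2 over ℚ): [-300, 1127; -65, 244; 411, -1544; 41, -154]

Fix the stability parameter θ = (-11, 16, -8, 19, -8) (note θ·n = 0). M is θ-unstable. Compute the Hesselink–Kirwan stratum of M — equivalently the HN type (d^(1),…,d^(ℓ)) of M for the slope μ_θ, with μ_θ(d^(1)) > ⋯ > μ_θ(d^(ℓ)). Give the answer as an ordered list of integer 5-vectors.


Via rank(M_{q-1}∘⋯∘M_p): M ≅ I[1,1], I[1,5], I[2,3], I[4,5], I[5,5]^2.
μ_θ-semistable layers: μ^(1)=11/2; μ^(2)=4; μ^(3)=-8; μ^(4)=-11

((0, 0, 0, 2, 2); (0, 2, 2, 0, 0); (0, 0, 0, 0, 2); (2, 0, 0, 0, 0))


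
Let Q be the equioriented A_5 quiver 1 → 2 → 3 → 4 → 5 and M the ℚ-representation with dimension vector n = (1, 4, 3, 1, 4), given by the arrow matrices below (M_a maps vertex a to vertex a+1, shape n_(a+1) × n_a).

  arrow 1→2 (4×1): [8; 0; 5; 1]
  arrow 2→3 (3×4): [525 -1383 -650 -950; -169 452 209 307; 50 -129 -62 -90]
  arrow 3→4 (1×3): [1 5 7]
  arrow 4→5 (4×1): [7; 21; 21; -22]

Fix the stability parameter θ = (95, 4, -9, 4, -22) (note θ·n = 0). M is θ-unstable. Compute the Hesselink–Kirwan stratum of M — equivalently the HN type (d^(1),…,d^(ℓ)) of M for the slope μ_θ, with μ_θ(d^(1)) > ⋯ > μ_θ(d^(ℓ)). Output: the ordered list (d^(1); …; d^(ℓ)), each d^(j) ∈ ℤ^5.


Interval decomposition of M: I[1,2], I[2,3]^2, I[2,5], I[5,5]^3.
HN type (ℓ=4): μ^(1)=99/2; μ^(2)=-5/2; μ^(3)=-23/4; μ^(4)=-22

((1, 1, 0, 0, 0); (0, 2, 2, 0, 0); (0, 1, 1, 1, 1); (0, 0, 0, 0, 3))


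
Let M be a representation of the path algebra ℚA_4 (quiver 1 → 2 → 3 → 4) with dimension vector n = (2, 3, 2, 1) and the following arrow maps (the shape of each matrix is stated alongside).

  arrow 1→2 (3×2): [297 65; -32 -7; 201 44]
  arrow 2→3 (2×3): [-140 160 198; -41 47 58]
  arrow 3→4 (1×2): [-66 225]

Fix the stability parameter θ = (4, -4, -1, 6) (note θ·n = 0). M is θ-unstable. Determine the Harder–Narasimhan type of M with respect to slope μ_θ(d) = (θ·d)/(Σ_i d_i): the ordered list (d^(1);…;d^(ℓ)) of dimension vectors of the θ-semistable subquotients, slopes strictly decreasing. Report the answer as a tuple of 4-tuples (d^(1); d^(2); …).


Barcode: M ≅ I[1,2], I[1,4], I[2,3]. HN layers by μ_θ (5 steps, strictly decreasing):
  μ^(1)=6; μ^(2)=0; μ^(3)=-1/3; μ^(4)=-1; μ^(5)=-4

((0, 0, 0, 1); (1, 1, 0, 0); (1, 1, 1, 0); (0, 0, 1, 0); (0, 1, 0, 0))


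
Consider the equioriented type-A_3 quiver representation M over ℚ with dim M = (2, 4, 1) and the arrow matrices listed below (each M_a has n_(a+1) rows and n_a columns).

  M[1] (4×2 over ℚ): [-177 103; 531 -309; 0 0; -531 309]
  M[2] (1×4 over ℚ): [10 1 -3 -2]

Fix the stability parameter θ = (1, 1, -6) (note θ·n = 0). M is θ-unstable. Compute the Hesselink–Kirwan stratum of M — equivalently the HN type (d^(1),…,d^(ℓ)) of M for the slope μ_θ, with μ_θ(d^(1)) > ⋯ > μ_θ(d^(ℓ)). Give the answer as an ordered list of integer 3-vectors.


Interval decomposition of M: I[1,1], I[1,3], I[2,2]^3.
HN type (ℓ=2): μ^(1)=1; μ^(2)=-4/3

((1, 3, 0); (1, 1, 1))


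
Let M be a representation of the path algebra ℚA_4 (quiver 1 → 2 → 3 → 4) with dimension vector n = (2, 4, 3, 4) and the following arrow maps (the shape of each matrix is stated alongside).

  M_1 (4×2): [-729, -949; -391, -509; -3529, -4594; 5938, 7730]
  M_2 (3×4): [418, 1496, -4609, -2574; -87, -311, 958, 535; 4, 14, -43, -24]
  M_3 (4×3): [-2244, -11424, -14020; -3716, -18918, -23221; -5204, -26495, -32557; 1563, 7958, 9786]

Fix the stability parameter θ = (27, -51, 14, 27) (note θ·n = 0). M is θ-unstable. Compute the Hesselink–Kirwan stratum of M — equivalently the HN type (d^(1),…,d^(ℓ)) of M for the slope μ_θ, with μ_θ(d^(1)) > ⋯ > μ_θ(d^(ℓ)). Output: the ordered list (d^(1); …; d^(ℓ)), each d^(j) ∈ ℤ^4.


Via rank(M_{q-1}∘⋯∘M_p): M ≅ I[1,2], I[1,4], I[2,2], I[2,4], I[3,4], I[4,4].
μ_θ-semistable layers: μ^(1)=27; μ^(2)=14; μ^(3)=-12; μ^(4)=-51

((0, 0, 0, 4); (0, 0, 3, 0); (2, 2, 0, 0); (0, 2, 0, 0))


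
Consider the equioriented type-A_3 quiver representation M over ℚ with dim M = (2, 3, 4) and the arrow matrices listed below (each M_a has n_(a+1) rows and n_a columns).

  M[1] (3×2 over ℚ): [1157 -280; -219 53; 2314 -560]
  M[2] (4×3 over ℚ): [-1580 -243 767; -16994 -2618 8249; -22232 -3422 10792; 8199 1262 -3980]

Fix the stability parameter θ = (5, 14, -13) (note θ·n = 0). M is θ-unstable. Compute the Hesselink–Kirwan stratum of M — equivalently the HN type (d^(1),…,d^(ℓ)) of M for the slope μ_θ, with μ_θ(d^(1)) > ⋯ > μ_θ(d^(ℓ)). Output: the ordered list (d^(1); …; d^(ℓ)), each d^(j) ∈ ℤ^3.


Via rank(M_{q-1}∘⋯∘M_p): M ≅ I[1,3]^2, I[2,3], I[3,3].
μ_θ-semistable layers: μ^(1)=2; μ^(2)=1/2; μ^(3)=-13

((2, 2, 2); (0, 1, 1); (0, 0, 1))


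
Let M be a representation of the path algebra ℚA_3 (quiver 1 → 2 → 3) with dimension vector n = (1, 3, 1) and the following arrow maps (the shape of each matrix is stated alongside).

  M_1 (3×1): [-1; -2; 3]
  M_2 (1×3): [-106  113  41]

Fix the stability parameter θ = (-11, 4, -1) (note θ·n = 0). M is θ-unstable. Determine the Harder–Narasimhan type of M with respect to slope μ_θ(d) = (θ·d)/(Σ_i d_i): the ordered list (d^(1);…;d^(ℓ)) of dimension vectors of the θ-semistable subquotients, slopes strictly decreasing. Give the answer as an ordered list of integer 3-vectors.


Interval decomposition of M: I[1,3], I[2,2]^2.
HN type (ℓ=3): μ^(1)=4; μ^(2)=3/2; μ^(3)=-11

((0, 2, 0); (0, 1, 1); (1, 0, 0))


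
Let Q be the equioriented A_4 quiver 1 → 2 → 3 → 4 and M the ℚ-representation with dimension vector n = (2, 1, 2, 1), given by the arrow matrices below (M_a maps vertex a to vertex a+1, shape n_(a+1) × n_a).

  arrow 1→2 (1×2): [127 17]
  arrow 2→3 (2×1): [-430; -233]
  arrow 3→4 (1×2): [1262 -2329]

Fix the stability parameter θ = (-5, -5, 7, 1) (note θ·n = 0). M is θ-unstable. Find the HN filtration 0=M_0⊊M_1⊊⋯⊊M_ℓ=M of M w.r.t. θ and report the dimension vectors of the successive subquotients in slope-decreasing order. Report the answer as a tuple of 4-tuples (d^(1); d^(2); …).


Via rank(M_{q-1}∘⋯∘M_p): M ≅ I[1,1], I[1,4], I[3,3].
μ_θ-semistable layers: μ^(1)=7; μ^(2)=4; μ^(3)=-5

((0, 0, 1, 0); (0, 0, 1, 1); (2, 1, 0, 0))


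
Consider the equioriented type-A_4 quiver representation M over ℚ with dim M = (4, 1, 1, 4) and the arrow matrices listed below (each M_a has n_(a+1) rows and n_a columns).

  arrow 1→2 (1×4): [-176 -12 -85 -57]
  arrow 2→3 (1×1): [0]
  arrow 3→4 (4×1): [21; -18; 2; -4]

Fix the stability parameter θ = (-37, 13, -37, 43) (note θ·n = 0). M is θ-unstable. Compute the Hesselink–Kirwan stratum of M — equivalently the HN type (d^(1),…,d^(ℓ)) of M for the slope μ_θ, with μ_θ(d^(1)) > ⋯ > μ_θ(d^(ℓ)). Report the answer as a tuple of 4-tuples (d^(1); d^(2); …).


Via rank(M_{q-1}∘⋯∘M_p): M ≅ I[1,1]^3, I[1,2], I[3,4], I[4,4]^3.
μ_θ-semistable layers: μ^(1)=43; μ^(2)=13; μ^(3)=-37

((0, 0, 0, 4); (0, 1, 0, 0); (4, 0, 1, 0))


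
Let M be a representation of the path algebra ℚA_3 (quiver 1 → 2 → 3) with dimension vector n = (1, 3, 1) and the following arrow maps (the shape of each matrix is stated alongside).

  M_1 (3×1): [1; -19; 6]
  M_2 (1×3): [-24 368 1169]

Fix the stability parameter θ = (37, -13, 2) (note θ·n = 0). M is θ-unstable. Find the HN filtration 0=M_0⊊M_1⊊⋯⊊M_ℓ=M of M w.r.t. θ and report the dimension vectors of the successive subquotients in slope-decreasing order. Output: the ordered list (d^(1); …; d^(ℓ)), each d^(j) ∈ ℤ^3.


Via rank(M_{q-1}∘⋯∘M_p): M ≅ I[1,3], I[2,2]^2.
μ_θ-semistable layers: μ^(1)=26/3; μ^(2)=-13

((1, 1, 1); (0, 2, 0))


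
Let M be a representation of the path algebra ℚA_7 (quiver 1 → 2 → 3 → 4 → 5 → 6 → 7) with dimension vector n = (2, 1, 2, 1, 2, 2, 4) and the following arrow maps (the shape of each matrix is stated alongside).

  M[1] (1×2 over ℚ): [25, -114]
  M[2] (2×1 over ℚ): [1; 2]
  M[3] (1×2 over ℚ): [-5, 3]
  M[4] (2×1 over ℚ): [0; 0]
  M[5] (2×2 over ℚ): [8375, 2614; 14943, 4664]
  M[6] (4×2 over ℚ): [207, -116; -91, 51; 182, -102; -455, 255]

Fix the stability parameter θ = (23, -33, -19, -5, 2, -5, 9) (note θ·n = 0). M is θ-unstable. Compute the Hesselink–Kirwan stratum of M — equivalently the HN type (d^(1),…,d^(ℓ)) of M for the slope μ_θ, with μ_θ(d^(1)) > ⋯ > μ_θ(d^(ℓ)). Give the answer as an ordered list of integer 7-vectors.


Interval decomposition of M: I[1,1], I[1,4], I[3,3], I[5,7]^2, I[7,7]^2.
HN type (ℓ=6): μ^(1)=23; μ^(2)=9; μ^(3)=-3/2; μ^(4)=-5; μ^(5)=-29/3; μ^(6)=-19

((1, 0, 0, 0, 0, 0, 0); (0, 0, 0, 0, 0, 0, 4); (0, 0, 0, 0, 2, 2, 0); (0, 0, 0, 1, 0, 0, 0); (1, 1, 1, 0, 0, 0, 0); (0, 0, 1, 0, 0, 0, 0))


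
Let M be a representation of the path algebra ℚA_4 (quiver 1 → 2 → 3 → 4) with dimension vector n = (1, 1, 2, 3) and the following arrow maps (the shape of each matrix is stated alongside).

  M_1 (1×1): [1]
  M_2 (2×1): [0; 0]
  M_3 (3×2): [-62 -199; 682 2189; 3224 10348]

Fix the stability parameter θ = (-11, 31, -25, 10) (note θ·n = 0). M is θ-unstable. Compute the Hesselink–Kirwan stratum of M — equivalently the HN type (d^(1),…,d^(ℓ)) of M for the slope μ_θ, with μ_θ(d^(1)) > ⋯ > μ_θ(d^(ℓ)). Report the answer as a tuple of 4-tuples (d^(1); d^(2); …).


Barcode: M ≅ I[1,2], I[3,3], I[3,4], I[4,4]^2. HN layers by μ_θ (4 steps, strictly decreasing):
  μ^(1)=31; μ^(2)=10; μ^(3)=-11; μ^(4)=-25

((0, 1, 0, 0); (0, 0, 0, 3); (1, 0, 0, 0); (0, 0, 2, 0))


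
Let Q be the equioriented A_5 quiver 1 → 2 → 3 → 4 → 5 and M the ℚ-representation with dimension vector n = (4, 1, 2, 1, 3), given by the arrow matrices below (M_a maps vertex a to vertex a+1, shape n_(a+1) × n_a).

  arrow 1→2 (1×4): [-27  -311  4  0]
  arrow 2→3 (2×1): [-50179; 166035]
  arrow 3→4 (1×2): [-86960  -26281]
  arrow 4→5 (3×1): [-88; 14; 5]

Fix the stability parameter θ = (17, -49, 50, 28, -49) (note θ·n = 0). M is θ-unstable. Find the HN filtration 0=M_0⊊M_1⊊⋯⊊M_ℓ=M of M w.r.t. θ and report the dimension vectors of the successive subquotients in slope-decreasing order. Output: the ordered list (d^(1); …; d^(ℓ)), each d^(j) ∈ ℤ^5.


Barcode: M ≅ I[1,1]^3, I[1,5], I[3,3], I[5,5]^2. HN layers by μ_θ (5 steps, strictly decreasing):
  μ^(1)=50; μ^(2)=17; μ^(3)=29/3; μ^(4)=-16; μ^(5)=-49

((0, 0, 1, 0, 0); (3, 0, 0, 0, 0); (0, 0, 1, 1, 1); (1, 1, 0, 0, 0); (0, 0, 0, 0, 2))


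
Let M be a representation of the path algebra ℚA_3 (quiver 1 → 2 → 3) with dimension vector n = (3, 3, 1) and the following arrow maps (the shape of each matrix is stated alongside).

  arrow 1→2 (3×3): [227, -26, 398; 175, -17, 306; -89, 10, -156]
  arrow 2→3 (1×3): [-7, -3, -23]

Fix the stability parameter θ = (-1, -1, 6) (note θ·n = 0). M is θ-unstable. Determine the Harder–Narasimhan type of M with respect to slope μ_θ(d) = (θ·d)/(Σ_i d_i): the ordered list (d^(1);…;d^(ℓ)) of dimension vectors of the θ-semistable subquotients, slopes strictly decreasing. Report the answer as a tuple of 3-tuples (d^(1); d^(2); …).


Barcode: M ≅ I[1,2]^2, I[1,3]. HN layers by μ_θ (2 steps, strictly decreasing):
  μ^(1)=6; μ^(2)=-1

((0, 0, 1); (3, 3, 0))


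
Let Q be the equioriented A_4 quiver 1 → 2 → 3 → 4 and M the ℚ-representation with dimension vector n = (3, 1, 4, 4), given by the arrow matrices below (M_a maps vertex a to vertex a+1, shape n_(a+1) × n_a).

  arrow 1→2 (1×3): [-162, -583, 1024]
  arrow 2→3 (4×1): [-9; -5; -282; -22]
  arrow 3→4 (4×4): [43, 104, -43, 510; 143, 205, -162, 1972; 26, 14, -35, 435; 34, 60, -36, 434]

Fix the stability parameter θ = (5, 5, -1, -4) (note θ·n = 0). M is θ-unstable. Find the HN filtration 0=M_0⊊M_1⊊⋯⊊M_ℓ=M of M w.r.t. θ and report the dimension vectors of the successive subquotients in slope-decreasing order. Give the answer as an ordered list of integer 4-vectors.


Interval decomposition of M: I[1,1]^2, I[1,4], I[3,3], I[3,4]^2, I[4,4].
HN type (ℓ=5): μ^(1)=5; μ^(2)=5/4; μ^(3)=-1; μ^(4)=-5/2; μ^(5)=-4

((2, 0, 0, 0); (1, 1, 1, 1); (0, 0, 1, 0); (0, 0, 2, 2); (0, 0, 0, 1))


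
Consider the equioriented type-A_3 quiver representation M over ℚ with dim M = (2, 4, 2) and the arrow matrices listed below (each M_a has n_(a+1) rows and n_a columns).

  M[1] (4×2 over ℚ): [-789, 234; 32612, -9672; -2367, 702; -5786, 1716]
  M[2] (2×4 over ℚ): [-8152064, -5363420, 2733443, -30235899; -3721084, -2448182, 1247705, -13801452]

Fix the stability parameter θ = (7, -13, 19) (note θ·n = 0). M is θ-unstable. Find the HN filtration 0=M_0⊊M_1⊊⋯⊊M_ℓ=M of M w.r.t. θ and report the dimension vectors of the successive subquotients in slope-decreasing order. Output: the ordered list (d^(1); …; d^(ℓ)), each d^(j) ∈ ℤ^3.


Via rank(M_{q-1}∘⋯∘M_p): M ≅ I[1,1], I[1,3], I[2,2]^2, I[2,3].
μ_θ-semistable layers: μ^(1)=19; μ^(2)=7; μ^(3)=-3; μ^(4)=-13

((0, 0, 2); (1, 0, 0); (1, 1, 0); (0, 3, 0))


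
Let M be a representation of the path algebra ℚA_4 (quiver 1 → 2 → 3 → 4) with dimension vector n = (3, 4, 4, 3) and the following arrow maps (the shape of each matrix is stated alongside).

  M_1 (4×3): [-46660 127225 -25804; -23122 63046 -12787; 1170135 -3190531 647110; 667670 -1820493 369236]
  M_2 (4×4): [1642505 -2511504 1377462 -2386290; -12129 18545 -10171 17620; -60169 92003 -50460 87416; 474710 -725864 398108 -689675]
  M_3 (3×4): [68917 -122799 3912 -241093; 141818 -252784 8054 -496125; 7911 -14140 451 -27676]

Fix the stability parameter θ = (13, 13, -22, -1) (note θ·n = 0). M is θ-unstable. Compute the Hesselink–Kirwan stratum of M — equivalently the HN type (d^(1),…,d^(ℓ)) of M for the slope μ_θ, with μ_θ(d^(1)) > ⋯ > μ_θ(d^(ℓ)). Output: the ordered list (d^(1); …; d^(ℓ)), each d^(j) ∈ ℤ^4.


Interval decomposition of M: I[1,4]^3, I[2,3].
HN type (ℓ=2): μ^(1)=3/4; μ^(2)=-9/2

((3, 3, 3, 3); (0, 1, 1, 0))


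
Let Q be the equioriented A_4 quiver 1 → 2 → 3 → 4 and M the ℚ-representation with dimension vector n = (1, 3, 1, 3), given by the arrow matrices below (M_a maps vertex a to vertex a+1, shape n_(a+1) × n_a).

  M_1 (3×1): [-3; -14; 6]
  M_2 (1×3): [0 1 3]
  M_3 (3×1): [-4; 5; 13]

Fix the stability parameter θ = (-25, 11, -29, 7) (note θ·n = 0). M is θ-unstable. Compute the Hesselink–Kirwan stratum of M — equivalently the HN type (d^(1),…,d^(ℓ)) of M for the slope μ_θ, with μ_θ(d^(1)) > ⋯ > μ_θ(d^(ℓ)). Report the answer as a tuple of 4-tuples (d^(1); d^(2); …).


Barcode: M ≅ I[1,4], I[2,2]^2, I[4,4]^2. HN layers by μ_θ (4 steps, strictly decreasing):
  μ^(1)=11; μ^(2)=7; μ^(3)=-9; μ^(4)=-25

((0, 2, 0, 0); (0, 0, 0, 3); (0, 1, 1, 0); (1, 0, 0, 0))


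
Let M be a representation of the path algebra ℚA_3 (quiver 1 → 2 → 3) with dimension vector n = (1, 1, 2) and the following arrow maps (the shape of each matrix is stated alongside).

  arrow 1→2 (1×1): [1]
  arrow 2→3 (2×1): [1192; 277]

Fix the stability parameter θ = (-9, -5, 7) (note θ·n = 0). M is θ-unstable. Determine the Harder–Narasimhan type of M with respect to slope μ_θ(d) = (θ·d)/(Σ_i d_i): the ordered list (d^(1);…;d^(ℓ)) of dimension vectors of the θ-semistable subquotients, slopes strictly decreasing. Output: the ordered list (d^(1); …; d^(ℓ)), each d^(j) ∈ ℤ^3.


Via rank(M_{q-1}∘⋯∘M_p): M ≅ I[1,3], I[3,3].
μ_θ-semistable layers: μ^(1)=7; μ^(2)=-5; μ^(3)=-9

((0, 0, 2); (0, 1, 0); (1, 0, 0))


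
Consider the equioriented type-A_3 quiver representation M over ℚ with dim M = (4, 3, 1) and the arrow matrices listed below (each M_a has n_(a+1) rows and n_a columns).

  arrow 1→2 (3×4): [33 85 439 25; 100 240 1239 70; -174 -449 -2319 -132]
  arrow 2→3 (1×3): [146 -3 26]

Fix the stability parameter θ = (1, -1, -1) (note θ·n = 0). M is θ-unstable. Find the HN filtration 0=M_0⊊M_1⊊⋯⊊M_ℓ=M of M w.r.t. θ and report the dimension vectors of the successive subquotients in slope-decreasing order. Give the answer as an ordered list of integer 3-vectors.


Barcode: M ≅ I[1,1], I[1,2]^2, I[1,3]. HN layers by μ_θ (3 steps, strictly decreasing):
  μ^(1)=1; μ^(2)=0; μ^(3)=-1/3

((1, 0, 0); (2, 2, 0); (1, 1, 1))


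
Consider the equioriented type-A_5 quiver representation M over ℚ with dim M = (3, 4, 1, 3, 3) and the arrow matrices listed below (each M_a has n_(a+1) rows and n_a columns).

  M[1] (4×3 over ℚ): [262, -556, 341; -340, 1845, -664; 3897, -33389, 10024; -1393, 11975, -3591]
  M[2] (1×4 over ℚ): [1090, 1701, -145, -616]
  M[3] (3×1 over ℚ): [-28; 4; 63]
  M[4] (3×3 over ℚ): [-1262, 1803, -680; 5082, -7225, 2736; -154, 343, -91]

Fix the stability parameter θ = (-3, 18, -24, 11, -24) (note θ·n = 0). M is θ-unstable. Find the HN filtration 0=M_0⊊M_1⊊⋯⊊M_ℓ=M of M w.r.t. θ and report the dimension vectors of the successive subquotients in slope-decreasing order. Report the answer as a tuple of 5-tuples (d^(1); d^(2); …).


Via rank(M_{q-1}∘⋯∘M_p): M ≅ I[1,2]^2, I[1,5], I[2,2], I[4,4], I[4,5], I[5,5].
μ_θ-semistable layers: μ^(1)=18; μ^(2)=11; μ^(3)=-3; μ^(4)=-22/5; μ^(5)=-13/2; μ^(6)=-24

((0, 3, 0, 0, 0); (0, 0, 0, 1, 0); (2, 0, 0, 0, 0); (1, 1, 1, 1, 1); (0, 0, 0, 1, 1); (0, 0, 0, 0, 1))


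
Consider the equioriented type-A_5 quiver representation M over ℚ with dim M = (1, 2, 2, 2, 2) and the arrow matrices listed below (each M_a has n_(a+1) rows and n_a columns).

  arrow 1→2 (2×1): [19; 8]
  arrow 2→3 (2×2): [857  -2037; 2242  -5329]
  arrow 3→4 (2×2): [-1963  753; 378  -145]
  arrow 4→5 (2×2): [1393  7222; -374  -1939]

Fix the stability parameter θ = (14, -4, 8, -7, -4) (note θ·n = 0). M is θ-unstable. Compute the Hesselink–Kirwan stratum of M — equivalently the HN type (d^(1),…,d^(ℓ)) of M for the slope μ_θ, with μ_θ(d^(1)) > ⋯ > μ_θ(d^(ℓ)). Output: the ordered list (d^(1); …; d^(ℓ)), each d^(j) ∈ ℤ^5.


Interval decomposition of M: I[1,5], I[2,5].
HN type (ℓ=3): μ^(1)=7/5; μ^(2)=-1; μ^(3)=-4

((1, 1, 1, 1, 1); (0, 0, 1, 1, 1); (0, 1, 0, 0, 0))
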